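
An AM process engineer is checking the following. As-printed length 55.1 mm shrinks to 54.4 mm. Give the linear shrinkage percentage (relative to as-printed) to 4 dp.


Shrinkage = ((55.1-54.4)/55.1)*100 = 1.2704 %


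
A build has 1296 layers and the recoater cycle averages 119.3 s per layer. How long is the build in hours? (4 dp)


t = 1296 * 119.3 / 3600 = 42.948 hrs


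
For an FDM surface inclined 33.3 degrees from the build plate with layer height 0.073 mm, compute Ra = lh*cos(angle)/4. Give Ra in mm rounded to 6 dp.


Ra = 0.073 * cos(33.3) / 4 = 0.015253 mm


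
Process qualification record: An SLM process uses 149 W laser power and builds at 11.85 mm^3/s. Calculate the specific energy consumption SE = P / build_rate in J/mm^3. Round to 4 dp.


SE = 149 / 11.85 = 12.5738 J/mm^3


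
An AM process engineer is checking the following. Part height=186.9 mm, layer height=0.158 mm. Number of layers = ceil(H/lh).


Layers = ceil(186.9/0.158) = 1183


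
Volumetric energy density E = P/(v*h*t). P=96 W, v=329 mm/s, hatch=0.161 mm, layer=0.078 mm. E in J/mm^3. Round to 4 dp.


E = 96 / (329*0.161*0.078) = 23.2357 J/mm^3


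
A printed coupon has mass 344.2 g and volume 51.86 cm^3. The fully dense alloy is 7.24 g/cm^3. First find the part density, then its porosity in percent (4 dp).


rho_part = 344.2 / 51.86 = 6.63709988 g/cm^3
Porosity = (1 - 6.63709988/7.24)*100 = 8.3273 %


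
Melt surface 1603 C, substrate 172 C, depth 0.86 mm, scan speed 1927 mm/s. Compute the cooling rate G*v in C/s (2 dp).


G = (1603-172)/0.86 = 1663.95348837 C/mm
CR = 1663.95348837 * 1927 = 3206438.37 C/s


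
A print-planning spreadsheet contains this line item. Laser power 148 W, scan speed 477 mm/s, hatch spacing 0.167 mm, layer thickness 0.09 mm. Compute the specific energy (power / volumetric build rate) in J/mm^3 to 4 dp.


Build rate = 477 * 0.167 * 0.09 = 7.16931 mm^3/s
SE = 148 / 7.16931 = 20.6435 J/mm^3


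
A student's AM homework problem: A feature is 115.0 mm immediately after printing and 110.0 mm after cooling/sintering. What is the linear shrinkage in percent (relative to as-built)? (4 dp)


Shrinkage = ((115.0-110.0)/115.0)*100 = 4.3478 %


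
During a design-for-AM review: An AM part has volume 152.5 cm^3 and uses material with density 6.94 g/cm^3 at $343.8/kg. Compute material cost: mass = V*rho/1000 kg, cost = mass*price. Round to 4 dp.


Mass = 152.5*6.94/1000 = 1.05835 kg
Cost = 1.05835 * 343.8 = 363.8607 $


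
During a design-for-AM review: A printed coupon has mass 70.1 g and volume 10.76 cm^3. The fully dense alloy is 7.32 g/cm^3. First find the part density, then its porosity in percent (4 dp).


rho_part = 70.1 / 10.76 = 6.51486989 g/cm^3
Porosity = (1 - 6.51486989/7.32)*100 = 10.999 %


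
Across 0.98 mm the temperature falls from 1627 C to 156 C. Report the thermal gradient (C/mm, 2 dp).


G = (1627-156)/0.98 = 1501.02 C/mm


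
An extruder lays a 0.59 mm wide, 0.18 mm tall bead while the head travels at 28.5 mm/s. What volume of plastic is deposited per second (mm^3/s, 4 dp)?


Rate = 0.59 * 0.18 * 28.5 = 3.0267 mm^3/s


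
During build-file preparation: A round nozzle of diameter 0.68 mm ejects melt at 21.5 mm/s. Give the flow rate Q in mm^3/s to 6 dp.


A = pi*(0.68/2)^2 = 0.36316811 mm^2
Q = 0.36316811 * 21.5 = 7.808114 mm^3/s


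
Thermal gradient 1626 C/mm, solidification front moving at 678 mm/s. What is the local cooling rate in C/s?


CR = 1626 * 678 = 1102428 C/s


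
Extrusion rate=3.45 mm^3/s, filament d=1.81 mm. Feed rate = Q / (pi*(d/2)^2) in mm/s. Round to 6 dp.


A = pi*(1.81/2)^2 = 2.573043
v = 3.45 / 2.573043 = 1.340825 mm/s


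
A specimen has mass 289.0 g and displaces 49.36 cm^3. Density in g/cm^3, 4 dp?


rho = 289.0 / 49.36 = 5.8549 g/cm^3


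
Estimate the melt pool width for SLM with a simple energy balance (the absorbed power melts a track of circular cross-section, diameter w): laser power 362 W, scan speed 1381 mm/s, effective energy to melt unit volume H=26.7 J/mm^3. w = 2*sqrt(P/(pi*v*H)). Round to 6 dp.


w = 2*sqrt(362/(pi*1381*26.7)) = 0.111804 mm


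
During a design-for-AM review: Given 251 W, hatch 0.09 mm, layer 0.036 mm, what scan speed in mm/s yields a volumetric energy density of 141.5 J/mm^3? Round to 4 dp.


v = 251 / (141.5*0.09*0.036) = 547.4851 mm/s


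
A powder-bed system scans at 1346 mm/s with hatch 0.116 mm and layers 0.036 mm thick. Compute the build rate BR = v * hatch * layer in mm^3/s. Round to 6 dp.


Rate = 1346 * 0.116 * 0.036 = 5.620896 mm^3/s


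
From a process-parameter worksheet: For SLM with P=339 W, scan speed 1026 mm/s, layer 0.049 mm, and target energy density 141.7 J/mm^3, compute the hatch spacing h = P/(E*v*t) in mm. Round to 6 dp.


h = 339 / (141.7*1026*0.049) = 0.047587 mm


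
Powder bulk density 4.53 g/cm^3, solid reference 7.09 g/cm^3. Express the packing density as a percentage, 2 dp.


Packing = (4.53/7.09)*100 = 63.89 %


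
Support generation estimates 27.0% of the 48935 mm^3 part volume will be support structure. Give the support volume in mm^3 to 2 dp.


V_support = 48935 * 0.27 = 13212.45 mm^3


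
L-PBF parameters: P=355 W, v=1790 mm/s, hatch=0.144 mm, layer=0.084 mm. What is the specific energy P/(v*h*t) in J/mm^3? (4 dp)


Build rate = 1790 * 0.144 * 0.084 = 21.65184 mm^3/s
SE = 355 / 21.65184 = 16.3958 J/mm^3


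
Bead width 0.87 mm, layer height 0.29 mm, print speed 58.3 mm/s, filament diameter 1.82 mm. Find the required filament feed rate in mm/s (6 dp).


Q = 0.87 * 0.29 * 58.3 = 14.70909 mm^3/s
A_fil = pi*(1.82/2)^2 = 2.60155288 mm^2
v_feed = 14.70909 / 2.60155288 = 5.653965 mm/s


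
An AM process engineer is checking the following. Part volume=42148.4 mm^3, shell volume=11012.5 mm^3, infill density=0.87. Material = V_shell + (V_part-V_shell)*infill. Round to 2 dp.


V_infill = (42148.4 - 11012.5) * 0.87 = 27088.23
V_total = 11012.5 + 27088.23 = 38100.73 mm^3


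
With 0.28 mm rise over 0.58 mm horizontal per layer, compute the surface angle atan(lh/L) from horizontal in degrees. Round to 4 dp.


angle = atan(0.28/0.58) = 25.7693 degrees


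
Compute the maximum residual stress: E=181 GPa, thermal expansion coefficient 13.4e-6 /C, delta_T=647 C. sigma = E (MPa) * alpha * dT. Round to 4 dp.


sigma = 181*1000 * 13.4e-6 * 647 = 1569.2338 MPa


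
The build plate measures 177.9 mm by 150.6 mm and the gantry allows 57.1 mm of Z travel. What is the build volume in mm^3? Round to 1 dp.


V = 177.9 * 150.6 * 57.1 = 1529808.4 mm^3


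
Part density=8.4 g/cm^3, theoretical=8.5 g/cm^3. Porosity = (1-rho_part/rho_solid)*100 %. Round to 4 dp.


Porosity = (1-8.4/8.5)*100 = 1.1765 %


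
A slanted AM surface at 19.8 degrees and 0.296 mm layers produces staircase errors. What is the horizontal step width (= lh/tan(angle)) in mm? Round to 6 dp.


step = 0.296 / tan(19.8) = 0.822172 mm


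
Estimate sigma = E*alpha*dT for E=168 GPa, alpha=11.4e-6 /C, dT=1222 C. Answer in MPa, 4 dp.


sigma = 168*1000 * 11.4e-6 * 1222 = 2340.3744 MPa


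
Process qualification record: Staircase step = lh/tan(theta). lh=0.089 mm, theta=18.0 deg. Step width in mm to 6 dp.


step = 0.089 / tan(18.0) = 0.273914 mm


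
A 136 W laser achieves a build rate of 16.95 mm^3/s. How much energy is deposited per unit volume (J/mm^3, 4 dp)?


SE = 136 / 16.95 = 8.0236 J/mm^3


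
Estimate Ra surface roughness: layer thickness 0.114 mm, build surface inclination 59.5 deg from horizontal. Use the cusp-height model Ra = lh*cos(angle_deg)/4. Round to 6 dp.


Ra = 0.114 * cos(59.5) / 4 = 0.014465 mm


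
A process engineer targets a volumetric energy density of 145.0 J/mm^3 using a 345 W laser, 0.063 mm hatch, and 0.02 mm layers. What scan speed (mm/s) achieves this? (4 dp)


v = 345 / (145.0*0.063*0.02) = 1888.3415 mm/s


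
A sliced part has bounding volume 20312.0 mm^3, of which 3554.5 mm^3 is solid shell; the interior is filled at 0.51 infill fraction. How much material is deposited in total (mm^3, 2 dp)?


V_infill = (20312.0 - 3554.5) * 0.51 = 8546.33
V_total = 3554.5 + 8546.33 = 12100.83 mm^3


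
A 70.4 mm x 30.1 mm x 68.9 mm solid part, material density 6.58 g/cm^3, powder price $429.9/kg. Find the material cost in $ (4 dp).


V = 70.4 * 30.1 * 68.9 = 146001.856 mm^3 = 146.001856 cm^3
Mass = 146.001856 * 6.58 / 1000 = 0.96069221 kg
Cost = 0.96069221 * 429.9 = 413.0016 $


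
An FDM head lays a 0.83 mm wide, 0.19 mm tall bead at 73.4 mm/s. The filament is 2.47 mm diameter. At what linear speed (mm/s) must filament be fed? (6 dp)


Q = 0.83 * 0.19 * 73.4 = 11.57518 mm^3/s
A_fil = pi*(2.47/2)^2 = 4.79163566 mm^2
v_feed = 11.57518 / 4.79163566 = 2.415705 mm/s


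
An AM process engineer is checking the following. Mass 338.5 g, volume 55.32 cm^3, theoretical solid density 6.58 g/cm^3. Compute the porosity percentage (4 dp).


rho_part = 338.5 / 55.32 = 6.11894432 g/cm^3
Porosity = (1 - 6.11894432/6.58)*100 = 7.0069 %


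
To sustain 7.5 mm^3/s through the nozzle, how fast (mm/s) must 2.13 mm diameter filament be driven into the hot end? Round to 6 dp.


A = pi*(2.13/2)^2 = 3.563273
v = 7.5 / 3.563273 = 2.104806 mm/s


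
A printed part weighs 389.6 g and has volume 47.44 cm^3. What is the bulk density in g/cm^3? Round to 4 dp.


rho = 389.6 / 47.44 = 8.2125 g/cm^3


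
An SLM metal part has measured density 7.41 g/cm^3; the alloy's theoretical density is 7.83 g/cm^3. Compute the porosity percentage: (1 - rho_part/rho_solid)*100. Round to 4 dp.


Porosity = (1-7.41/7.83)*100 = 5.364 %


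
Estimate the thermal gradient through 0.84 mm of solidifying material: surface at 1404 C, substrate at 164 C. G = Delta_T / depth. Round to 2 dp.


G = (1404-164)/0.84 = 1476.19 C/mm


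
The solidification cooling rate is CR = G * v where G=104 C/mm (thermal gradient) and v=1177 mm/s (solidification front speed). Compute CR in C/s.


CR = 104 * 1177 = 122408 C/s


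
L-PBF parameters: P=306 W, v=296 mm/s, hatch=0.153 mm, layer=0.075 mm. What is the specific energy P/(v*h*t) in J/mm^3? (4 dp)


Build rate = 296 * 0.153 * 0.075 = 3.3966 mm^3/s
SE = 306 / 3.3966 = 90.0901 J/mm^3


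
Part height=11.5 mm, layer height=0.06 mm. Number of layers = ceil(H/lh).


Layers = ceil(11.5/0.06) = 192


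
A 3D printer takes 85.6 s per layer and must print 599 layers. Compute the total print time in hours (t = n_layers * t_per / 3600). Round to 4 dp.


t = 599 * 85.6 / 3600 = 14.2429 hrs


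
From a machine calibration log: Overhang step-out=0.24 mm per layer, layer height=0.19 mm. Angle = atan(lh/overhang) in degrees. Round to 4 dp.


angle = atan(0.19/0.24) = 38.3675 degrees


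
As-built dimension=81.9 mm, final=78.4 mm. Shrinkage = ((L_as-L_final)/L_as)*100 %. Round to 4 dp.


Shrinkage = ((81.9-78.4)/81.9)*100 = 4.2735 %


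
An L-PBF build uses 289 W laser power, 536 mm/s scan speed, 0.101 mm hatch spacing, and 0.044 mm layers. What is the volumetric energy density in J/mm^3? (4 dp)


E = 289 / (536*0.101*0.044) = 121.3274 J/mm^3


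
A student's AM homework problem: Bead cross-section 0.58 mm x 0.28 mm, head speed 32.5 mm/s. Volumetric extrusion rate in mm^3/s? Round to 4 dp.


Rate = 0.58 * 0.28 * 32.5 = 5.278 mm^3/s


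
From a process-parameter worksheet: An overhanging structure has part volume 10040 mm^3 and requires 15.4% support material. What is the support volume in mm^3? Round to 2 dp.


V_support = 10040 * 0.154 = 1546.16 mm^3


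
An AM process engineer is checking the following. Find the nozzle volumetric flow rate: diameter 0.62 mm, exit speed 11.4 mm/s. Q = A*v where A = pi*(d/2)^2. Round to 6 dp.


A = pi*(0.62/2)^2 = 0.30190705 mm^2
Q = 0.30190705 * 11.4 = 3.44174 mm^3/s


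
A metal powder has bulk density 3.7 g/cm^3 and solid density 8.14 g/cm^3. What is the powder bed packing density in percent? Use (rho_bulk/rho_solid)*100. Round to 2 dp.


Packing = (3.7/8.14)*100 = 45.45 %


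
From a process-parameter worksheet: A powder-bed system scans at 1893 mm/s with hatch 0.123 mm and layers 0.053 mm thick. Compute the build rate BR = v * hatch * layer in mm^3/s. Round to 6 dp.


Rate = 1893 * 0.123 * 0.053 = 12.340467 mm^3/s


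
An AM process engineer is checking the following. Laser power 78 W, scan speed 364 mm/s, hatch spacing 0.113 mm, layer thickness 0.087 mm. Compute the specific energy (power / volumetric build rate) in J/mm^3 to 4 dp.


Build rate = 364 * 0.113 * 0.087 = 3.578484 mm^3/s
SE = 78 / 3.578484 = 21.7969 J/mm^3


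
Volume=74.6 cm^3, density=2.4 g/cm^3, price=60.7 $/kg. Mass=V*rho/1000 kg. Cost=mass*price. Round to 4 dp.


Mass = 74.6*2.4/1000 = 0.17904 kg
Cost = 0.17904 * 60.7 = 10.8677 $


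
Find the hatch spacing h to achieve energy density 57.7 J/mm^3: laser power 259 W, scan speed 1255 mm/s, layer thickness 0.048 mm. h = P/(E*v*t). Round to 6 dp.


h = 259 / (57.7*1255*0.048) = 0.074514 mm


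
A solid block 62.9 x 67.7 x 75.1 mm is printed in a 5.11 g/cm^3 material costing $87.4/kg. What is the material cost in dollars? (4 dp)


V = 62.9 * 67.7 * 75.1 = 319800.583 mm^3 = 319.800583 cm^3
Mass = 319.800583 * 5.11 / 1000 = 1.63418098 kg
Cost = 1.63418098 * 87.4 = 142.8274 $


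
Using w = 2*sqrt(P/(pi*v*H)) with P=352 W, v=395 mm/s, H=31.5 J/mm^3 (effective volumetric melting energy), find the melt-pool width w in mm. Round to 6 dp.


w = 2*sqrt(352/(pi*395*31.5)) = 0.18979 mm


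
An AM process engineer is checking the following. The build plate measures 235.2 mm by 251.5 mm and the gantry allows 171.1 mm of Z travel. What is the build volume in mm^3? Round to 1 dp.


V = 235.2 * 251.5 * 171.1 = 10121044.1 mm^3


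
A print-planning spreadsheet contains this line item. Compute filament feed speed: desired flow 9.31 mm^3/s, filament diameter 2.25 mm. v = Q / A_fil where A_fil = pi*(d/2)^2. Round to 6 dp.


A = pi*(2.25/2)^2 = 3.976078
v = 9.31 / 3.976078 = 2.341503 mm/s


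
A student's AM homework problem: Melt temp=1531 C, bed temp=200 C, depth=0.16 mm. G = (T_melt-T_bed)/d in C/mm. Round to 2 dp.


G = (1531-200)/0.16 = 8318.75 C/mm


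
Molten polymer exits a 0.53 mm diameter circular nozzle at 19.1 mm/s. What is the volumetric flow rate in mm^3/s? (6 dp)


A = pi*(0.53/2)^2 = 0.22061834 mm^2
Q = 0.22061834 * 19.1 = 4.21381 mm^3/s


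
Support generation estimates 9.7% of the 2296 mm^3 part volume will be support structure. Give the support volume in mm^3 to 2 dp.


V_support = 2296 * 0.097 = 222.71 mm^3


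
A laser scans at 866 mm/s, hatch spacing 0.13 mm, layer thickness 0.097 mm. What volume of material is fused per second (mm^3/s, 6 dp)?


Rate = 866 * 0.13 * 0.097 = 10.92026 mm^3/s


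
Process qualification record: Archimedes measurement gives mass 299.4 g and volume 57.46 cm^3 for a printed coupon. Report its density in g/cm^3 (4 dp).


rho = 299.4 / 57.46 = 5.2106 g/cm^3


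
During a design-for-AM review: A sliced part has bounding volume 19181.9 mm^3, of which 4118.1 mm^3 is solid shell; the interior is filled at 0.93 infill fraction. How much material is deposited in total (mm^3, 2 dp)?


V_infill = (19181.9 - 4118.1) * 0.93 = 14009.33
V_total = 4118.1 + 14009.33 = 18127.43 mm^3


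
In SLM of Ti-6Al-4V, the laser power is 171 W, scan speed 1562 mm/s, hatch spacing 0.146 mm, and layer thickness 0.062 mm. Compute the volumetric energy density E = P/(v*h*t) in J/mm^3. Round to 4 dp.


E = 171 / (1562*0.146*0.062) = 12.094 J/mm^3


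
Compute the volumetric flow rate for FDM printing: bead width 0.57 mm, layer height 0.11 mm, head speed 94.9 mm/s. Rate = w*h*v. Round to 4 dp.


Rate = 0.57 * 0.11 * 94.9 = 5.9502 mm^3/s


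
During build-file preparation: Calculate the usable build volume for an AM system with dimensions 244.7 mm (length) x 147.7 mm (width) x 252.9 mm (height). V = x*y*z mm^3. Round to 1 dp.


V = 244.7 * 147.7 * 252.9 = 9140359.9 mm^3


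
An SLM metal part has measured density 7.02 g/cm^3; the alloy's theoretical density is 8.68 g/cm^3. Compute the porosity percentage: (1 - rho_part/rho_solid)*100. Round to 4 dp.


Porosity = (1-7.02/8.68)*100 = 19.1244 %


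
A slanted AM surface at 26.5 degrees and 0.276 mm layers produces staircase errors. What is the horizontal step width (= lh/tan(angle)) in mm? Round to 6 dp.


step = 0.276 / tan(26.5) = 0.55357 mm


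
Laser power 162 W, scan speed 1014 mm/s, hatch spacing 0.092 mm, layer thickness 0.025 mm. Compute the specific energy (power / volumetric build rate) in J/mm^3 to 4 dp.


Build rate = 1014 * 0.092 * 0.025 = 2.3322 mm^3/s
SE = 162 / 2.3322 = 69.4623 J/mm^3


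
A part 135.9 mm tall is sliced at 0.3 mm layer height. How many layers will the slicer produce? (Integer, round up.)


Layers = ceil(135.9/0.3) = 453


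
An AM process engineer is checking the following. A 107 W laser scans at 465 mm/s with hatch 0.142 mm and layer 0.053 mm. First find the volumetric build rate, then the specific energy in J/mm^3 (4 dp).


Build rate = 465 * 0.142 * 0.053 = 3.49959 mm^3/s
SE = 107 / 3.49959 = 30.575 J/mm^3


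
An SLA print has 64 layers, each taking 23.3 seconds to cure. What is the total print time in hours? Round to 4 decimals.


t = 64 * 23.3 / 3600 = 0.4142 hrs


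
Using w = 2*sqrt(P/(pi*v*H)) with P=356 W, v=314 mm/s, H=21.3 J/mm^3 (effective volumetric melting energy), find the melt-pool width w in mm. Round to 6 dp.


w = 2*sqrt(356/(pi*314*21.3)) = 0.260331 mm


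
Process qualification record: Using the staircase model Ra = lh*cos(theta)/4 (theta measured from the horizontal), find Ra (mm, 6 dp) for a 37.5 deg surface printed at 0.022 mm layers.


Ra = 0.022 * cos(37.5) / 4 = 0.004363 mm


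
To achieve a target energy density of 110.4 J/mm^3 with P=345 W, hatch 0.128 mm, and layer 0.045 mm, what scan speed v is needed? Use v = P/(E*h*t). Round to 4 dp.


v = 345 / (110.4*0.128*0.045) = 542.5347 mm/s


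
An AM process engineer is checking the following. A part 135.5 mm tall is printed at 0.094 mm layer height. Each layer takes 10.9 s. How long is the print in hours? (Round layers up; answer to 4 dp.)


Layers = ceil(135.5/0.094) = 1442
t = 1442 * 10.9 / 3600 = 4.3661 hrs


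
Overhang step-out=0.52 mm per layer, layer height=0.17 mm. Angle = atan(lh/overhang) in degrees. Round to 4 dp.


angle = atan(0.17/0.52) = 18.1038 degrees


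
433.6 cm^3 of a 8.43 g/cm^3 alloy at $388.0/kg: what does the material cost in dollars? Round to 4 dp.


Mass = 433.6*8.43/1000 = 3.655248 kg
Cost = 3.655248 * 388.0 = 1418.2362 $


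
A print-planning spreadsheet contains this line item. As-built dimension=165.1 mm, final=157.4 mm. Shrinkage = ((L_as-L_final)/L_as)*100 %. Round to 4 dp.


Shrinkage = ((165.1-157.4)/165.1)*100 = 4.6638 %


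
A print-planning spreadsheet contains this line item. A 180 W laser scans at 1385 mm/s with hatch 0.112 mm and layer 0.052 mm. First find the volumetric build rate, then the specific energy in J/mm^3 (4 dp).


Build rate = 1385 * 0.112 * 0.052 = 8.06624 mm^3/s
SE = 180 / 8.06624 = 22.3152 J/mm^3


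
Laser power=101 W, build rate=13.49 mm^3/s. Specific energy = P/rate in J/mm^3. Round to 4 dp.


SE = 101 / 13.49 = 7.487 J/mm^3


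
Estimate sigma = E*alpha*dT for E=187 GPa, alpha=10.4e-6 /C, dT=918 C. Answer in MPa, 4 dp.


sigma = 187*1000 * 10.4e-6 * 918 = 1785.3264 MPa


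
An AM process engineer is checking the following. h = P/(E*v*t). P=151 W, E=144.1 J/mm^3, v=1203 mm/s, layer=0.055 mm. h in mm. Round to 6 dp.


h = 151 / (144.1*1203*0.055) = 0.015837 mm


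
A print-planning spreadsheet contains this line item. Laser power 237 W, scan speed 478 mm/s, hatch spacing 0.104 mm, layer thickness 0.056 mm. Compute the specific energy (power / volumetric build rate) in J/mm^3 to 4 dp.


Build rate = 478 * 0.104 * 0.056 = 2.783872 mm^3/s
SE = 237 / 2.783872 = 85.1332 J/mm^3


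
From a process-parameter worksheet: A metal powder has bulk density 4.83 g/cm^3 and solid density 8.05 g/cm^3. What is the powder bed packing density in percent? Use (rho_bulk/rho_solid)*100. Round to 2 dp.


Packing = (4.83/8.05)*100 = 60.0 %


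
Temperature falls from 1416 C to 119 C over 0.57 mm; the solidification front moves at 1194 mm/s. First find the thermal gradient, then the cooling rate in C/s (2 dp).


G = (1416-119)/0.57 = 2275.43859649 C/mm
CR = 2275.43859649 * 1194 = 2716873.68 C/s


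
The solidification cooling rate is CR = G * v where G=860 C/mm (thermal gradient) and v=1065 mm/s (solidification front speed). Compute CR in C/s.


CR = 860 * 1065 = 915900 C/s


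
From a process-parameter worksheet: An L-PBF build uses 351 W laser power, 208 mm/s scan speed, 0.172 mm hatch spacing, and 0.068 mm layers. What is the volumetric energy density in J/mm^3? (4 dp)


E = 351 / (208*0.172*0.068) = 144.2801 J/mm^3


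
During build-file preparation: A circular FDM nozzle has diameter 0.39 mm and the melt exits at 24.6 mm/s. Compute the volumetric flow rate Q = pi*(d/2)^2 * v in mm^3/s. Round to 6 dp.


A = pi*(0.39/2)^2 = 0.11945906 mm^2
Q = 0.11945906 * 24.6 = 2.938693 mm^3/s


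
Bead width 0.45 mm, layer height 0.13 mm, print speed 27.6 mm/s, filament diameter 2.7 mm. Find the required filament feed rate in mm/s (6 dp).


Q = 0.45 * 0.13 * 27.6 = 1.6146 mm^3/s
A_fil = pi*(2.7/2)^2 = 5.72555261 mm^2
v_feed = 1.6146 / 5.72555261 = 0.281999 mm/s


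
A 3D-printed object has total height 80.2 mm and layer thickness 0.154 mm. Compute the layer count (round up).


Layers = ceil(80.2/0.154) = 521


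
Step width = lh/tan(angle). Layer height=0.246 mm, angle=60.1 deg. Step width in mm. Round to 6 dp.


step = 0.246 / tan(60.1) = 0.141456 mm


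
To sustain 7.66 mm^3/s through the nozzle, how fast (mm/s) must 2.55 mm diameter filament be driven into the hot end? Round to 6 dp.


A = pi*(2.55/2)^2 = 5.107052
v = 7.66 / 5.107052 = 1.499887 mm/s


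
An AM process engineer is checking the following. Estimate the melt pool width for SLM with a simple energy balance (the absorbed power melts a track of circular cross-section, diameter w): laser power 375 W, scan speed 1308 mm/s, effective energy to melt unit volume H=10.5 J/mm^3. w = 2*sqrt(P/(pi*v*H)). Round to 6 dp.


w = 2*sqrt(375/(pi*1308*10.5)) = 0.186454 mm


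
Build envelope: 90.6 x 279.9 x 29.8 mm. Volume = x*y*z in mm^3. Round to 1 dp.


V = 90.6 * 279.9 * 29.8 = 755696.4 mm^3


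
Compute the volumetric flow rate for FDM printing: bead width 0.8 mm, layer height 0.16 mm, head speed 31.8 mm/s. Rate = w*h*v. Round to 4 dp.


Rate = 0.8 * 0.16 * 31.8 = 4.0704 mm^3/s


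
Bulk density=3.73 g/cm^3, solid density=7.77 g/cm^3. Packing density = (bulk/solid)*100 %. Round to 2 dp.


Packing = (3.73/7.77)*100 = 48.01 %


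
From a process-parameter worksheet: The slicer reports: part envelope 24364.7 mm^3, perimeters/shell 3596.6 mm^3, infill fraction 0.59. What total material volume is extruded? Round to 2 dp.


V_infill = (24364.7 - 3596.6) * 0.59 = 12253.18
V_total = 3596.6 + 12253.18 = 15849.78 mm^3


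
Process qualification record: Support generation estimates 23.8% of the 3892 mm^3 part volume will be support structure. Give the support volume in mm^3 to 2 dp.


V_support = 3892 * 0.238 = 926.3 mm^3


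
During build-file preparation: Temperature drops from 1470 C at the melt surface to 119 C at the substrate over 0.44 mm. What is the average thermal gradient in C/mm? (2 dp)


G = (1470-119)/0.44 = 3070.45 C/mm


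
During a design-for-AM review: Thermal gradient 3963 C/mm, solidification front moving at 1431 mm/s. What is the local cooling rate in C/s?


CR = 3963 * 1431 = 5671053 C/s


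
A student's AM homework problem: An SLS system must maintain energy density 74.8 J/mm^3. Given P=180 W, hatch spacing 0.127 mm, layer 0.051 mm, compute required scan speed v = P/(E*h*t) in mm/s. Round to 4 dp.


v = 180 / (74.8*0.127*0.051) = 371.5327 mm/s


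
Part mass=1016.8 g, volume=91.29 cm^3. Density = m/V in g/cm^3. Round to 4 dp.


rho = 1016.8 / 91.29 = 11.1381 g/cm^3


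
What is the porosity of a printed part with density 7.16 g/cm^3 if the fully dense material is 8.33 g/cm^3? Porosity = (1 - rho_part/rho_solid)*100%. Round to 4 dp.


Porosity = (1-7.16/8.33)*100 = 14.0456 %


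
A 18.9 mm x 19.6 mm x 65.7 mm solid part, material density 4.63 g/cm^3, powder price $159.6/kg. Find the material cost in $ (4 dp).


V = 18.9 * 19.6 * 65.7 = 24337.908 mm^3 = 24.337908 cm^3
Mass = 24.337908 * 4.63 / 1000 = 0.11268451 kg
Cost = 0.11268451 * 159.6 = 17.9844 $


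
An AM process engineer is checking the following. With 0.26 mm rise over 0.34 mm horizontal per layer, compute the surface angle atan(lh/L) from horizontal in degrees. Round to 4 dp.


angle = atan(0.26/0.34) = 37.4054 degrees


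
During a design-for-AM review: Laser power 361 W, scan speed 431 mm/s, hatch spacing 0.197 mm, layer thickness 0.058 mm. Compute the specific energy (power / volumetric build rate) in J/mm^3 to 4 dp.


Build rate = 431 * 0.197 * 0.058 = 4.924606 mm^3/s
SE = 361 / 4.924606 = 73.3054 J/mm^3


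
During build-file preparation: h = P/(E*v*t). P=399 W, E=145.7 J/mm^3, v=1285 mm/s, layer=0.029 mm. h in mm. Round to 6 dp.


h = 399 / (145.7*1285*0.029) = 0.073487 mm


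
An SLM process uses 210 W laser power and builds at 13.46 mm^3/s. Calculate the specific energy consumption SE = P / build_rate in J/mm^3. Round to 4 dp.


SE = 210 / 13.46 = 15.6018 J/mm^3


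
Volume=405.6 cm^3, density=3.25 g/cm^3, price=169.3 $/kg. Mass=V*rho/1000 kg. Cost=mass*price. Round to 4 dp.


Mass = 405.6*3.25/1000 = 1.3182 kg
Cost = 1.3182 * 169.3 = 223.1713 $


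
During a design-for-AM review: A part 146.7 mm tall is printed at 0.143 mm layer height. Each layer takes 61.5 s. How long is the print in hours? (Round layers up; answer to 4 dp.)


Layers = ceil(146.7/0.143) = 1026
t = 1026 * 61.5 / 3600 = 17.5275 hrs


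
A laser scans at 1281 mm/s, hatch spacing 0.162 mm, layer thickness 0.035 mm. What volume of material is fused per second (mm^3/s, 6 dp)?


Rate = 1281 * 0.162 * 0.035 = 7.26327 mm^3/s


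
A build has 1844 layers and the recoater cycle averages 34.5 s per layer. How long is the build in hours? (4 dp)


t = 1844 * 34.5 / 3600 = 17.6717 hrs


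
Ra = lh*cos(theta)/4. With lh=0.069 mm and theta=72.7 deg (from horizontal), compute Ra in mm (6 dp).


Ra = 0.069 * cos(72.7) / 4 = 0.00513 mm


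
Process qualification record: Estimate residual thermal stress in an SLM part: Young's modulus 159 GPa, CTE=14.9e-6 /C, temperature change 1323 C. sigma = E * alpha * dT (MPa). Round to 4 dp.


sigma = 159*1000 * 14.9e-6 * 1323 = 3134.3193 MPa


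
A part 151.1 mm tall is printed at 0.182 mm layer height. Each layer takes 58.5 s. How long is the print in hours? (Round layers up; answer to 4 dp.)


Layers = ceil(151.1/0.182) = 831
t = 831 * 58.5 / 3600 = 13.5038 hrs


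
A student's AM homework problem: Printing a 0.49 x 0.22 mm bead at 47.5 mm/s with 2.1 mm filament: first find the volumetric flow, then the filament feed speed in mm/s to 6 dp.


Q = 0.49 * 0.22 * 47.5 = 5.1205 mm^3/s
A_fil = pi*(2.1/2)^2 = 3.4636059 mm^2
v_feed = 5.1205 / 3.4636059 = 1.478373 mm/s


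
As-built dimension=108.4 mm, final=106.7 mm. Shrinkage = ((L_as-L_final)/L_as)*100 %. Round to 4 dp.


Shrinkage = ((108.4-106.7)/108.4)*100 = 1.5683 %


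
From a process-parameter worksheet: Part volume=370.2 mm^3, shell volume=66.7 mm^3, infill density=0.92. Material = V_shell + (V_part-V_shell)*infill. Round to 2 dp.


V_infill = (370.2 - 66.7) * 0.92 = 279.22
V_total = 66.7 + 279.22 = 345.92 mm^3


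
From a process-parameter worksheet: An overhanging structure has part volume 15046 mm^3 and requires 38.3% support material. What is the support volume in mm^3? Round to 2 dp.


V_support = 15046 * 0.383 = 5762.62 mm^3


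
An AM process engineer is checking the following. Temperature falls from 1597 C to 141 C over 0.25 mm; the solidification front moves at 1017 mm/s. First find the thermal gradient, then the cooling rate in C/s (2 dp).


G = (1597-141)/0.25 = 5824.0 C/mm
CR = 5824.0 * 1017 = 5923008.0 C/s


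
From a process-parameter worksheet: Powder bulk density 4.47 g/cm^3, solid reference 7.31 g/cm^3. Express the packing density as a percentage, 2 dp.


Packing = (4.47/7.31)*100 = 61.15 %


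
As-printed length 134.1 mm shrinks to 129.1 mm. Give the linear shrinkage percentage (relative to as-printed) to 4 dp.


Shrinkage = ((134.1-129.1)/134.1)*100 = 3.7286 %


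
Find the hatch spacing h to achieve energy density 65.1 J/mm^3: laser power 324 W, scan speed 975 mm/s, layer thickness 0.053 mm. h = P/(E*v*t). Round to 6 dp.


h = 324 / (65.1*975*0.053) = 0.096313 mm


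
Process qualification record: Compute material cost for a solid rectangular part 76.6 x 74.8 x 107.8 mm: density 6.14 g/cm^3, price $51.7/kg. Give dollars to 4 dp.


V = 76.6 * 74.8 * 107.8 = 617659.504 mm^3 = 617.659504 cm^3
Mass = 617.659504 * 6.14 / 1000 = 3.79242935 kg
Cost = 3.79242935 * 51.7 = 196.0686 $


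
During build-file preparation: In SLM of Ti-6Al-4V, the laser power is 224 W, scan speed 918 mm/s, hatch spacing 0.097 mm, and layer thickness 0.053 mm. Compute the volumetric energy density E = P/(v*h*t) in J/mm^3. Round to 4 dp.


E = 224 / (918*0.097*0.053) = 47.4633 J/mm^3


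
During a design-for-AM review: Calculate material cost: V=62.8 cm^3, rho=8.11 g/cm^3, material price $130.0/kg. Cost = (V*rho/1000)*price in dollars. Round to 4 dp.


Mass = 62.8*8.11/1000 = 0.509308 kg
Cost = 0.509308 * 130.0 = 66.21 $


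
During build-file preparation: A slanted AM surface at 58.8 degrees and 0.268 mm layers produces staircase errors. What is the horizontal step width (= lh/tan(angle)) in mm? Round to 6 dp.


step = 0.268 / tan(58.8) = 0.162307 mm


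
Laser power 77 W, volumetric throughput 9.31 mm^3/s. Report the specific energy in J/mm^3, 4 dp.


SE = 77 / 9.31 = 8.2707 J/mm^3


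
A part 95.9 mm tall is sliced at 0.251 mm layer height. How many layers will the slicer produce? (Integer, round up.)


Layers = ceil(95.9/0.251) = 383


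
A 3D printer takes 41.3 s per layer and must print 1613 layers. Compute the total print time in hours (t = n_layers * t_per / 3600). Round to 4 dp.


t = 1613 * 41.3 / 3600 = 18.5047 hrs


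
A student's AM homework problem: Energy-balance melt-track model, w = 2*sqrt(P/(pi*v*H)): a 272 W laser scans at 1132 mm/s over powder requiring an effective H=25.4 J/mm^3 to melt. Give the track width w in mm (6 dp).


w = 2*sqrt(272/(pi*1132*25.4)) = 0.109749 mm


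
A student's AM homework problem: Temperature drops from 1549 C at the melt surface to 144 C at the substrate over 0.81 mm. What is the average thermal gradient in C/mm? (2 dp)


G = (1549-144)/0.81 = 1734.57 C/mm


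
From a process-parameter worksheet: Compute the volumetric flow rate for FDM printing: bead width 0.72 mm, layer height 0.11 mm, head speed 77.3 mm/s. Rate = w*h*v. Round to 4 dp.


Rate = 0.72 * 0.11 * 77.3 = 6.1222 mm^3/s


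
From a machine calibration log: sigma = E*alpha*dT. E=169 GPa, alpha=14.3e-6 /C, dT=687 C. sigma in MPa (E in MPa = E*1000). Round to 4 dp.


sigma = 169*1000 * 14.3e-6 * 687 = 1660.2729 MPa


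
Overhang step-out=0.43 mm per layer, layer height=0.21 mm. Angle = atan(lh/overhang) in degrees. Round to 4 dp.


angle = atan(0.21/0.43) = 26.0296 degrees


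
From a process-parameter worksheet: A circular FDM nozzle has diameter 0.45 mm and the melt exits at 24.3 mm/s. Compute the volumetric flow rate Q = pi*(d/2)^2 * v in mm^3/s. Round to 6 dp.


A = pi*(0.45/2)^2 = 0.15904313 mm^2
Q = 0.15904313 * 24.3 = 3.864748 mm^3/s


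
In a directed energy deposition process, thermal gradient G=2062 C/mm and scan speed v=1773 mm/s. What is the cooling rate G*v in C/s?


CR = 2062 * 1773 = 3655926 C/s


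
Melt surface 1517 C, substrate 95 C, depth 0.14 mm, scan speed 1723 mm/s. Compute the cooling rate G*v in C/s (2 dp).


G = (1517-95)/0.14 = 10157.14285714 C/mm
CR = 10157.14285714 * 1723 = 17500757.14 C/s


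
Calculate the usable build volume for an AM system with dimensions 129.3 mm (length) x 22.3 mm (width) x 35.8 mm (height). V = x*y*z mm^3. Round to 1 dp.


V = 129.3 * 22.3 * 35.8 = 103225.4 mm^3


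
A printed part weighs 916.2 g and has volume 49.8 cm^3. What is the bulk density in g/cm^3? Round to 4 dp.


rho = 916.2 / 49.8 = 18.3976 g/cm^3


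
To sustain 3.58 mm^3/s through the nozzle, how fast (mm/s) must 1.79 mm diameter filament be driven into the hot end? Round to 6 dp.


A = pi*(1.79/2)^2 = 2.516494
v = 3.58 / 2.516494 = 1.422614 mm/s


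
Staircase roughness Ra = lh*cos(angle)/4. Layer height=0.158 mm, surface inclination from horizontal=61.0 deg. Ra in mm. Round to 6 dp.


Ra = 0.158 * cos(61.0) / 4 = 0.01915 mm


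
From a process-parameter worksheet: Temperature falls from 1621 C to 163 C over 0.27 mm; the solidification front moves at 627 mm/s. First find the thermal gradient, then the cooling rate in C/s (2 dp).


G = (1621-163)/0.27 = 5400.0 C/mm
CR = 5400.0 * 627 = 3385800.0 C/s


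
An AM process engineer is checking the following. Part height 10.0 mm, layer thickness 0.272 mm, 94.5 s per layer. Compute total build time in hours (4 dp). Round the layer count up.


Layers = ceil(10.0/0.272) = 37
t = 37 * 94.5 / 3600 = 0.9713 hrs


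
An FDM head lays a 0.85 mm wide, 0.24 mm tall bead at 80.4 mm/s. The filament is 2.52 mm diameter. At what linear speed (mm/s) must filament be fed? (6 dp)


Q = 0.85 * 0.24 * 80.4 = 16.4016 mm^3/s
A_fil = pi*(2.52/2)^2 = 4.9875925 mm^2
v_feed = 16.4016 / 4.9875925 = 3.28848 mm/s


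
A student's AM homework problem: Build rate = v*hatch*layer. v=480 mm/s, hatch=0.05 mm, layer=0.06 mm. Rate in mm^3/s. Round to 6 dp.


Rate = 480 * 0.05 * 0.06 = 1.44 mm^3/s


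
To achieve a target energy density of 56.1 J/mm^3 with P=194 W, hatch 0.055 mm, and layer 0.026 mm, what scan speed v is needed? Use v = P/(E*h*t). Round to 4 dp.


v = 194 / (56.1*0.055*0.026) = 2418.2591 mm/s


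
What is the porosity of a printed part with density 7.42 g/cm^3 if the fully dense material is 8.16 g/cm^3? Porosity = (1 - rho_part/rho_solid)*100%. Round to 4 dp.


Porosity = (1-7.42/8.16)*100 = 9.0686 %


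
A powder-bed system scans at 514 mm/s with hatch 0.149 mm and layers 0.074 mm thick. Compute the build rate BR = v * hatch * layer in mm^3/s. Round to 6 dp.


Rate = 514 * 0.149 * 0.074 = 5.667364 mm^3/s


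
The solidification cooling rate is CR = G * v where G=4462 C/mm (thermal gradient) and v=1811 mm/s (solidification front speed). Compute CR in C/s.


CR = 4462 * 1811 = 8080682 C/s


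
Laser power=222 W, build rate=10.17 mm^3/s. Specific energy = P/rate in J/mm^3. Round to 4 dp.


SE = 222 / 10.17 = 21.8289 J/mm^3


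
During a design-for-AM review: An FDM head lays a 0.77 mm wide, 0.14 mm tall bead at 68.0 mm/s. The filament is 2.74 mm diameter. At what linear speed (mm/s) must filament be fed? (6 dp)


Q = 0.77 * 0.14 * 68.0 = 7.3304 mm^3/s
A_fil = pi*(2.74/2)^2 = 5.89645525 mm^2
v_feed = 7.3304 / 5.89645525 = 1.243188 mm/s


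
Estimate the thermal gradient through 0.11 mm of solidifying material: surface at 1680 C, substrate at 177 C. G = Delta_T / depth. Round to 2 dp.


G = (1680-177)/0.11 = 13663.64 C/mm


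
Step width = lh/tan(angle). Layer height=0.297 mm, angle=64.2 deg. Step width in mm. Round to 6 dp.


step = 0.297 / tan(64.2) = 0.143575 mm


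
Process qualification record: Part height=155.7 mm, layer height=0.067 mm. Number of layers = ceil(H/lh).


Layers = ceil(155.7/0.067) = 2324


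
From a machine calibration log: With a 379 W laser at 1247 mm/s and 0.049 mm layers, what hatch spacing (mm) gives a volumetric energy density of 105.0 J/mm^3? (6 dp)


h = 379 / (105.0*1247*0.049) = 0.059073 mm


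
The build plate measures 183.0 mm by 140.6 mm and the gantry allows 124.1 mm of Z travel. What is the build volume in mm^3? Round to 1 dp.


V = 183.0 * 140.6 * 124.1 = 3193068.2 mm^3


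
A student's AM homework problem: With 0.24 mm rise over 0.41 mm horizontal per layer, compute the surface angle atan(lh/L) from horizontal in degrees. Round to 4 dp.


angle = atan(0.24/0.41) = 30.3432 degrees


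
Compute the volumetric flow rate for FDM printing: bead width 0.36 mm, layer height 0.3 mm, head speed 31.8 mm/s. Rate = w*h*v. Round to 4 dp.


Rate = 0.36 * 0.3 * 31.8 = 3.4344 mm^3/s


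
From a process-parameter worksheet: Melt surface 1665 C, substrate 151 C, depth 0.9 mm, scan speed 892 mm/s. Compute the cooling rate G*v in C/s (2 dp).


G = (1665-151)/0.9 = 1682.22222222 C/mm
CR = 1682.22222222 * 892 = 1500542.22 C/s


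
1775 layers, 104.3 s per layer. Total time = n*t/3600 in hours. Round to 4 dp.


t = 1775 * 104.3 / 3600 = 51.4257 hrs


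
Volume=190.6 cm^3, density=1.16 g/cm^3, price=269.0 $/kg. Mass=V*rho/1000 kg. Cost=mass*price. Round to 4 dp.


Mass = 190.6*1.16/1000 = 0.221096 kg
Cost = 0.221096 * 269.0 = 59.4748 $


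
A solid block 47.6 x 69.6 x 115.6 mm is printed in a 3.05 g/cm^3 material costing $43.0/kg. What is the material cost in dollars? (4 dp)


V = 47.6 * 69.6 * 115.6 = 382978.176 mm^3 = 382.978176 cm^3
Mass = 382.978176 * 3.05 / 1000 = 1.16808344 kg
Cost = 1.16808344 * 43.0 = 50.2276 $


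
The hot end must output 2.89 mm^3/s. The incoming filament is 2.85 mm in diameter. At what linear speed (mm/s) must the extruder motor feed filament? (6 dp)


A = pi*(2.85/2)^2 = 6.379397
v = 2.89 / 6.379397 = 0.453021 mm/s


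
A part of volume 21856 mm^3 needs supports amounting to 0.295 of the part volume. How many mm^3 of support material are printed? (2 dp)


V_support = 21856 * 0.295 = 6447.52 mm^3


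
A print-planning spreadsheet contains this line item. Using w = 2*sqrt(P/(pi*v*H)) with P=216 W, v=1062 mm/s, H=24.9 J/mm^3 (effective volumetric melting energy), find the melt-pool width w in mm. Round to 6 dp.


w = 2*sqrt(216/(pi*1062*24.9)) = 0.101981 mm


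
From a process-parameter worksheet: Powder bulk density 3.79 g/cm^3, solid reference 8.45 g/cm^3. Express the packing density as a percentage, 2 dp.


Packing = (3.79/8.45)*100 = 44.85 %


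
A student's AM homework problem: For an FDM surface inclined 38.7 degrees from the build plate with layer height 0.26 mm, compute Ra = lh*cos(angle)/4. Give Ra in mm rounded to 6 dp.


Ra = 0.26 * cos(38.7) / 4 = 0.050728 mm


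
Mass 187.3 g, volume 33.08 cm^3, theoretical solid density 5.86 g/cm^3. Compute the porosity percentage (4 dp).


rho_part = 187.3 / 33.08 = 5.66203144 g/cm^3
Porosity = (1 - 5.66203144/5.86)*100 = 3.3783 %


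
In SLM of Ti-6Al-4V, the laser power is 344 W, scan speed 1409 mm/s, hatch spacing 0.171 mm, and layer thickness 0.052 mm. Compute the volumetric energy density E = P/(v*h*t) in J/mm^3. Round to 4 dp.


E = 344 / (1409*0.171*0.052) = 27.4567 J/mm^3


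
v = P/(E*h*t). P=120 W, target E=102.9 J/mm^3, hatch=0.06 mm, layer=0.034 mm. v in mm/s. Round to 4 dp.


v = 120 / (102.9*0.06*0.034) = 571.6572 mm/s


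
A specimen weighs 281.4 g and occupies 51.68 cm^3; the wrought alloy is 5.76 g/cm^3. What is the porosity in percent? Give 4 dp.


rho_part = 281.4 / 51.68 = 5.44504644 g/cm^3
Porosity = (1 - 5.44504644/5.76)*100 = 5.4679 %
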